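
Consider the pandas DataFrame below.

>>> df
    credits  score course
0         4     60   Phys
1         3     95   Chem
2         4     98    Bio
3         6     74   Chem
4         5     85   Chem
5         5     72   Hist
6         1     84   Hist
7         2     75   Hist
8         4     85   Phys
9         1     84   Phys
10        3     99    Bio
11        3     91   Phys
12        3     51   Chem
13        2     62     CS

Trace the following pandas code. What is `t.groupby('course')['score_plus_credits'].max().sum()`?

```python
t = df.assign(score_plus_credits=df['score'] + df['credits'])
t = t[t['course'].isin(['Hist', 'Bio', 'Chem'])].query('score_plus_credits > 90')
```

200

add column score_plus_credits = df['score'] + df['credits']:
    credits  score course  score_plus_credits
0         4     60   Phys                  64
1         3     95   Chem                  98
2         4     98    Bio                 102
3         6     74   Chem                  80
4         5     85   Chem                  90
5         5     72   Hist                  77
6         1     84   Hist                  85
7         2     75   Hist                  77
8         4     85   Phys                  89
9         1     84   Phys                  85
10        3     99    Bio                 102
11        3     91   Phys                  94
12        3     51   Chem                  54
13        2     62     CS                  64
filter rows where course in ['Hist', 'Bio', 'Chem']:
    credits  score course  score_plus_credits
1         3     95   Chem                  98
2         4     98    Bio                 102
3         6     74   Chem                  80
4         5     85   Chem                  90
5         5     72   Hist                  77
6         1     84   Hist                  85
7         2     75   Hist                  77
10        3     99    Bio                 102
12        3     51   Chem                  54
filter rows where score_plus_credits > 90:
    credits  score course  score_plus_credits
1         3     95   Chem                  98
2         4     98    Bio                 102
10        3     99    Bio                 102
group by course, max of score_plus_credits:
course
Bio     102
Chem     98
Name: score_plus_credits, dtype: int64
So sum() = 200.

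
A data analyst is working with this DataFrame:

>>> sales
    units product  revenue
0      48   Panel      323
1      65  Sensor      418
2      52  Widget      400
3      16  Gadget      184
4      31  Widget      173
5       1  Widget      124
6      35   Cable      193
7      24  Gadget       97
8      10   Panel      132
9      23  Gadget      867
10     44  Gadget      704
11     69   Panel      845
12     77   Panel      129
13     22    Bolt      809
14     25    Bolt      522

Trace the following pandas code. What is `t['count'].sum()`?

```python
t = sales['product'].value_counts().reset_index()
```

value_counts of product:
product
Panel     4
Gadget    4
Widget    3
Bolt      2
Sensor    1
Cable     1
Name: count, dtype: int64
reset_index():
  product  count
0   Panel      4
1  Gadget      4
2  Widget      3
3    Bolt      2
4  Sensor      1
5   Cable      1
The sum of column 'count' is 15.

15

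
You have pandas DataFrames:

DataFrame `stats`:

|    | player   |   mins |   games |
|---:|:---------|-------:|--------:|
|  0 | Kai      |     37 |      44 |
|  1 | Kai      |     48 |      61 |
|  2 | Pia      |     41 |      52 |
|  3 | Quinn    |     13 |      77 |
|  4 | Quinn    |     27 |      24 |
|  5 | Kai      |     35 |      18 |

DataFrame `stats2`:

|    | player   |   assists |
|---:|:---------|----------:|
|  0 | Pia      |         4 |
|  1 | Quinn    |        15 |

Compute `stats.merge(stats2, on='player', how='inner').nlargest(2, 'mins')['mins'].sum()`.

68

merge on 'player' (how='inner') → 3 rows:
  player  mins  games  assists
0    Pia    41     52        4
1  Quinn    13     77       15
2  Quinn    27     24       15
take 2 rows with largest mins:
  player  mins  games  assists
0    Pia    41     52        4
2  Quinn    27     24       15
So sum() = 68.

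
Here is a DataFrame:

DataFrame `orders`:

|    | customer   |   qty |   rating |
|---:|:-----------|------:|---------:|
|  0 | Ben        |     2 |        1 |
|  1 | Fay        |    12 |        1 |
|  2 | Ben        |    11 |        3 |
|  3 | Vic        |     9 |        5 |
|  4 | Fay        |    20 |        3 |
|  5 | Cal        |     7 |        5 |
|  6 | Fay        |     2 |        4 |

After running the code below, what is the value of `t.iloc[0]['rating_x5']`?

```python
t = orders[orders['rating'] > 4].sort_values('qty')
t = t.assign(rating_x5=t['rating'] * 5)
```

filter rows where rating > 4:
  customer  qty  rating
3      Vic    9       5
5      Cal    7       5
sort by qty:
  customer  qty  rating
5      Cal    7       5
3      Vic    9       5
add column rating_x5 = t['rating'] * 5:
  customer  qty  rating  rating_x5
5      Cal    7       5         25
3      Vic    9       5         25
value at position 0, column 'rating_x5' → 25

25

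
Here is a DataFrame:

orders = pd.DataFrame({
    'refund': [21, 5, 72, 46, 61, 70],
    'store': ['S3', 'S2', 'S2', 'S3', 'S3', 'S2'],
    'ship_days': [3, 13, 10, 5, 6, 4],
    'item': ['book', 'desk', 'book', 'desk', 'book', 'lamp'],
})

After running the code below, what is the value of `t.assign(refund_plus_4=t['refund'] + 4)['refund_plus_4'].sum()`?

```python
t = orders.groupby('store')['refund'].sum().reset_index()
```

283

group by store, sum of refund:
store
S2    147
S3    128
Name: refund, dtype: int64
reset_index():
  store  refund
0    S2     147
1    S3     128
add column refund_plus_4 = t['refund'] + 4:
  store  refund  refund_plus_4
0    S2     147            151
1    S3     128            132
Finally, sum of column 'refund_plus_4' = 283.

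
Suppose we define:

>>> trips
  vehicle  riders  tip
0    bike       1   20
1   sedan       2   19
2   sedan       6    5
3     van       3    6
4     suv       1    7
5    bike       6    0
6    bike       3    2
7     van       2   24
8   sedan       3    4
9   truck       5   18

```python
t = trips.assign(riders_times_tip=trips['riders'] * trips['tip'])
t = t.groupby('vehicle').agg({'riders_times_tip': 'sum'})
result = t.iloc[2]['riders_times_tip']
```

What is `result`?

add column riders_times_tip = trips['riders'] * trips['tip']:
  vehicle  riders  tip  riders_times_tip
0    bike       1   20                20
1   sedan       2   19                38
2   sedan       6    5                30
3     van       3    6                18
4     suv       1    7                 7
5    bike       6    0                 0
6    bike       3    2                 6
7     van       2   24                48
8   sedan       3    4                12
9   truck       5   18                90
group by vehicle, sum of riders_times_tip:
         riders_times_tip
vehicle                  
bike                   26
sedan                  80
suv                     7
truck                  90
van                    66
Hence 7.

7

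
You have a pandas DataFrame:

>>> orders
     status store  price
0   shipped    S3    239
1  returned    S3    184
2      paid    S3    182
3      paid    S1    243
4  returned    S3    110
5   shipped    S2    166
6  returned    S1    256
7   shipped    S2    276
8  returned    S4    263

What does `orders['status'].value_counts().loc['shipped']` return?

3

value_counts of status:
status
returned    4
shipped     3
paid        2
Name: count, dtype: int64
Then the value at index 'shipped': 3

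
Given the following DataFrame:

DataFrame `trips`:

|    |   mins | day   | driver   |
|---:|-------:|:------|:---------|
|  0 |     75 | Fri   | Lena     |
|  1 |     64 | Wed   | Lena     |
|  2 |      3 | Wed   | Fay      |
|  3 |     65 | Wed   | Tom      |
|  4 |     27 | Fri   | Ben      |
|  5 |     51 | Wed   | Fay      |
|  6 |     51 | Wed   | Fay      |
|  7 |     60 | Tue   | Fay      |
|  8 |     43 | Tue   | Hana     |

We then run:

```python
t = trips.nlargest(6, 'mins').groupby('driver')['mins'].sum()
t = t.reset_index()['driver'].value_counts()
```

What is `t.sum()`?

3

take 6 rows with largest mins:
   mins  day driver
0    75  Fri   Lena
3    65  Wed    Tom
1    64  Wed   Lena
7    60  Tue    Fay
5    51  Wed    Fay
6    51  Wed    Fay
group by driver, sum of mins:
driver
Fay     162
Lena    139
Tom      65
Name: mins, dtype: int64
reset_index():
  driver  mins
0    Fay   162
1   Lena   139
2    Tom    65
value_counts of driver:
driver
Fay     1
Lena    1
Tom     1
Name: count, dtype: int64
So sum() = 3.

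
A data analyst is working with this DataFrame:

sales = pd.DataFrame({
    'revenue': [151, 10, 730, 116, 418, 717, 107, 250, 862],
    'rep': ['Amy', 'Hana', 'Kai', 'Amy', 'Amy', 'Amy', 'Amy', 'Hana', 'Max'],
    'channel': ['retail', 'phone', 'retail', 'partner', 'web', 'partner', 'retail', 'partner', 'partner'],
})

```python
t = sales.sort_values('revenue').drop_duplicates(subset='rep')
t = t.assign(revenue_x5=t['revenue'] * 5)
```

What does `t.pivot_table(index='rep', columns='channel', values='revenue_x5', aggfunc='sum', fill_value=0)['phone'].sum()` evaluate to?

sort by revenue:
   revenue   rep  channel
1       10  Hana    phone
6      107   Amy   retail
3      116   Amy  partner
0      151   Amy   retail
7      250  Hana  partner
4      418   Amy      web
5      717   Amy  partner
2      730   Kai   retail
8      862   Max  partner
drop duplicate rep (keep=first):
   revenue   rep  channel
1       10  Hana    phone
6      107   Amy   retail
2      730   Kai   retail
8      862   Max  partner
add column revenue_x5 = t['revenue'] * 5:
   revenue   rep  channel  revenue_x5
1       10  Hana    phone          50
6      107   Amy   retail         535
2      730   Kai   retail        3650
8      862   Max  partner        4310
pivot: rows=rep, cols=channel, sum(revenue_x5):
channel  partner  phone  retail
rep                            
Amy            0      0     535
Hana           0     50       0
Kai            0      0    3650
Max         4310      0       0
Hence 50.

50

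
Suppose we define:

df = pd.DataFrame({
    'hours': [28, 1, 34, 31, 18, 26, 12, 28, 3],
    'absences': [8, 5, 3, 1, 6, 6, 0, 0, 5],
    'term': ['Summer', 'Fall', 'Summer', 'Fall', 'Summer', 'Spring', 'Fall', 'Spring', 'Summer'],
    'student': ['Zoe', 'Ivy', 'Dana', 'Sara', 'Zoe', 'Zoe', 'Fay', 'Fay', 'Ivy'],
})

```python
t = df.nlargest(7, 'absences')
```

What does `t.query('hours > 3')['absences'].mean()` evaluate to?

4.8

take 7 rows with largest absences:
   hours  absences    term student
0     28         8  Summer     Zoe
4     18         6  Summer     Zoe
5     26         6  Spring     Zoe
1      1         5    Fall     Ivy
8      3         5  Summer     Ivy
2     34         3  Summer    Dana
3     31         1    Fall    Sara
filter rows where hours > 3:
   hours  absences    term student
0     28         8  Summer     Zoe
4     18         6  Summer     Zoe
5     26         6  Spring     Zoe
2     34         3  Summer    Dana
3     31         1    Fall    Sara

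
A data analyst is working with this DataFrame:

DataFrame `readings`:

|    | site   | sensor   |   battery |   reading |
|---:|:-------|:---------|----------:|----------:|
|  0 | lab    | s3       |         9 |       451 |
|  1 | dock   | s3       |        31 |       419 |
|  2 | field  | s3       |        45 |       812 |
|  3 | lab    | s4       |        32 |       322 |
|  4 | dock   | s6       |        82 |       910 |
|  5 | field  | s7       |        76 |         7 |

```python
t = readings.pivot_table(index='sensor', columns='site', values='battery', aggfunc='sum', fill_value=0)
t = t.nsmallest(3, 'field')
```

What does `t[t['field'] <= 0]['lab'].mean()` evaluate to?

16.0

pivot: rows=sensor, cols=site, sum(battery):
site    dock  field  lab
sensor                  
s3        31     45    9
s4         0      0   32
s6        82      0    0
s7         0     76    0
take 3 rows with smallest field:
site    dock  field  lab
sensor                  
s4         0      0   32
s6        82      0    0
s3        31     45    9
filter rows where field <= 0:
site    dock  field  lab
sensor                  
s4         0      0   32
s6        82      0    0
Reading off the mean of column 'lab', we get 16.0.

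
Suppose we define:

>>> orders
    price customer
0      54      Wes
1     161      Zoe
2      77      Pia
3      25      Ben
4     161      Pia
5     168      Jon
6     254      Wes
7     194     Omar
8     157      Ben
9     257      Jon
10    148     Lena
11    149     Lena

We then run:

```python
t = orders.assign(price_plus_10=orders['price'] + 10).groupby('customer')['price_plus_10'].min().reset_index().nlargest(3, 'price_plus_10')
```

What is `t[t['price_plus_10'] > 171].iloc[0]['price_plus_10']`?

add column price_plus_10 = orders['price'] + 10:
    price customer  price_plus_10
0      54      Wes             64
1     161      Zoe            171
2      77      Pia             87
3      25      Ben             35
4     161      Pia            171
5     168      Jon            178
6     254      Wes            264
7     194     Omar            204
8     157      Ben            167
9     257      Jon            267
10    148     Lena            158
11    149     Lena            159
group by customer, min of price_plus_10:
customer
Ben      35
Jon     178
Lena    158
Omar    204
Pia      87
Wes      64
Zoe     171
Name: price_plus_10, dtype: int64
reset_index():
  customer  price_plus_10
0      Ben             35
1      Jon            178
2     Lena            158
3     Omar            204
4      Pia             87
5      Wes             64
6      Zoe            171
take 3 rows with largest price_plus_10:
  customer  price_plus_10
3     Omar            204
1      Jon            178
6      Zoe            171
filter rows where price_plus_10 > 171:
  customer  price_plus_10
3     Omar            204
1      Jon            178

204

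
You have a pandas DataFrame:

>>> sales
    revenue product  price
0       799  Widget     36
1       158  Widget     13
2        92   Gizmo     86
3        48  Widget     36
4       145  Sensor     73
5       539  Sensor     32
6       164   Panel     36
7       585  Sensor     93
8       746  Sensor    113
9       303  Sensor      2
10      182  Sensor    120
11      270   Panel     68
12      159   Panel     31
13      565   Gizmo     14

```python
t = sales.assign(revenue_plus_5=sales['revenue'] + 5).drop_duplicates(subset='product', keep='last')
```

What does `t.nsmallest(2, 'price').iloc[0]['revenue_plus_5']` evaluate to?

add column revenue_plus_5 = sales['revenue'] + 5:
    revenue product  price  revenue_plus_5
0       799  Widget     36             804
1       158  Widget     13             163
2        92   Gizmo     86              97
3        48  Widget     36              53
4       145  Sensor     73             150
5       539  Sensor     32             544
6       164   Panel     36             169
7       585  Sensor     93             590
8       746  Sensor    113             751
9       303  Sensor      2             308
10      182  Sensor    120             187
11      270   Panel     68             275
12      159   Panel     31             164
13      565   Gizmo     14             570
drop duplicate product (keep=last):
    revenue product  price  revenue_plus_5
3        48  Widget     36              53
10      182  Sensor    120             187
12      159   Panel     31             164
13      565   Gizmo     14             570
take 2 rows with smallest price:
    revenue product  price  revenue_plus_5
13      565   Gizmo     14             570
12      159   Panel     31             164
Hence 570.

570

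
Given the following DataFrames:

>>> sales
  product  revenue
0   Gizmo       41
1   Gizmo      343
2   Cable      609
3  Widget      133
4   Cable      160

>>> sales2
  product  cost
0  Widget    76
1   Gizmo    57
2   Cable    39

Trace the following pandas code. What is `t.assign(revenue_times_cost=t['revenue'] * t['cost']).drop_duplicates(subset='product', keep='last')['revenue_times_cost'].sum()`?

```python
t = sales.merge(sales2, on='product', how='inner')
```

35899

merge on 'product' (how='inner') → 5 rows:
  product  revenue  cost
0   Gizmo       41    57
1   Gizmo      343    57
2   Cable      609    39
3  Widget      133    76
4   Cable      160    39
add column revenue_times_cost = t['revenue'] * t['cost']:
  product  revenue  cost  revenue_times_cost
0   Gizmo       41    57                2337
1   Gizmo      343    57               19551
2   Cable      609    39               23751
3  Widget      133    76               10108
4   Cable      160    39                6240
drop duplicate product (keep=last):
  product  revenue  cost  revenue_times_cost
1   Gizmo      343    57               19551
3  Widget      133    76               10108
4   Cable      160    39                6240
Hence 35899.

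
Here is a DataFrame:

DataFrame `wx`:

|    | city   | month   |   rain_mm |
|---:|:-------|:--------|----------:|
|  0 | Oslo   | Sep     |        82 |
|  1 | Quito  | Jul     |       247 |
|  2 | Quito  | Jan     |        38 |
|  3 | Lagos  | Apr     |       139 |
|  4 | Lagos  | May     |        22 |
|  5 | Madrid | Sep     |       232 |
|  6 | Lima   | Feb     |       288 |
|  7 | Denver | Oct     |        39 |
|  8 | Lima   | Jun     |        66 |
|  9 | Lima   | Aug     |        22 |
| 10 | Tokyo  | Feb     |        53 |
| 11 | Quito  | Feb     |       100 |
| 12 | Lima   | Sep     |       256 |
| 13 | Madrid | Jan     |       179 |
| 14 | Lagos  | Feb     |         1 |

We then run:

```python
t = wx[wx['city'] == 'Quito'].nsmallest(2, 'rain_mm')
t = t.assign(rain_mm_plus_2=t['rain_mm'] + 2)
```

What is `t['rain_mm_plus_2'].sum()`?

142

filter rows where city == 'Quito':
     city month  rain_mm
1   Quito   Jul      247
2   Quito   Jan       38
11  Quito   Feb      100
take 2 rows with smallest rain_mm:
     city month  rain_mm
2   Quito   Jan       38
11  Quito   Feb      100
add column rain_mm_plus_2 = t['rain_mm'] + 2:
     city month  rain_mm  rain_mm_plus_2
2   Quito   Jan       38              40
11  Quito   Feb      100             102
Hence 142.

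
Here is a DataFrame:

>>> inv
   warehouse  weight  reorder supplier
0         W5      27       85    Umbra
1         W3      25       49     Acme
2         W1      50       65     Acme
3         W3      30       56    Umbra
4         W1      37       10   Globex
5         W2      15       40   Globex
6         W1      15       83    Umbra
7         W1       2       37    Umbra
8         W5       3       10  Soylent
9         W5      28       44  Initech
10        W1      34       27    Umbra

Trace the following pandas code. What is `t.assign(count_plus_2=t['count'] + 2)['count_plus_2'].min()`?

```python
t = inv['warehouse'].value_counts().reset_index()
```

3

value_counts of warehouse:
warehouse
W1    5
W5    3
W3    2
W2    1
Name: count, dtype: int64
reset_index():
  warehouse  count
0        W1      5
1        W5      3
2        W3      2
3        W2      1
add column count_plus_2 = t['count'] + 2:
  warehouse  count  count_plus_2
0        W1      5             7
1        W5      3             5
2        W3      2             4
3        W2      1             3
Then the min of column 'count_plus_2': 3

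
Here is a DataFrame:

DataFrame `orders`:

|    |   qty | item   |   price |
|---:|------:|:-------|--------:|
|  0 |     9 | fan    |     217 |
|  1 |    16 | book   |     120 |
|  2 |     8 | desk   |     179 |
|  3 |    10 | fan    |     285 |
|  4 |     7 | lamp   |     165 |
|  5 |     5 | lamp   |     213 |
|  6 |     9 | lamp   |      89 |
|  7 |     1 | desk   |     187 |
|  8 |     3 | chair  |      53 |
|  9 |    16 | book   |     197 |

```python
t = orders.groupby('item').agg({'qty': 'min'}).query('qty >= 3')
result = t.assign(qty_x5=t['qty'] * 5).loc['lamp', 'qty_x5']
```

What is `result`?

group by item, min of qty:
       qty
item      
book    16
chair    3
desk     1
fan      9
lamp     5
filter rows where qty >= 3:
       qty
item      
book    16
chair    3
fan      9
lamp     5
add column qty_x5 = t['qty'] * 5:
       qty  qty_x5
item              
book    16      80
chair    3      15
fan      9      45
lamp     5      25

25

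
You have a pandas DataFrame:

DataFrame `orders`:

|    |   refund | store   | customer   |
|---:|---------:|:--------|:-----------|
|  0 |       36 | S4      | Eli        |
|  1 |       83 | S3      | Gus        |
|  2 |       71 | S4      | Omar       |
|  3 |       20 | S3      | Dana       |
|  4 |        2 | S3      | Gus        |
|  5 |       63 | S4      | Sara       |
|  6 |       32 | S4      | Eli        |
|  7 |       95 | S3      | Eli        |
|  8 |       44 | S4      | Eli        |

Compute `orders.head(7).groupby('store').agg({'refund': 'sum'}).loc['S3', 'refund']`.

take first 7 rows:
   refund store customer
0      36    S4      Eli
1      83    S3      Gus
2      71    S4     Omar
3      20    S3     Dana
4       2    S3      Gus
5      63    S4     Sara
6      32    S4      Eli
group by store, sum of refund:
       refund
store        
S3        105
S4        202
Hence 105.

105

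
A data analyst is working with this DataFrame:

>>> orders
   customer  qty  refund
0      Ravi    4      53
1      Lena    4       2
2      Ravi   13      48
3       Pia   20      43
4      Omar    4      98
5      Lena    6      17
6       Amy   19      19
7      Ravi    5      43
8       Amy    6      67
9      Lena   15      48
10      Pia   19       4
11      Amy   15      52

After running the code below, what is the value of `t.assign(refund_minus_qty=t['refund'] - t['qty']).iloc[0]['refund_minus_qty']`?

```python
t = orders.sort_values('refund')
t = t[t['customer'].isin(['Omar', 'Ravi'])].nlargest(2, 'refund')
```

94

sort by refund:
   customer  qty  refund
1      Lena    4       2
10      Pia   19       4
5      Lena    6      17
6       Amy   19      19
3       Pia   20      43
7      Ravi    5      43
2      Ravi   13      48
9      Lena   15      48
11      Amy   15      52
0      Ravi    4      53
8       Amy    6      67
4      Omar    4      98
filter rows where customer in ['Omar', 'Ravi']:
  customer  qty  refund
7     Ravi    5      43
2     Ravi   13      48
0     Ravi    4      53
4     Omar    4      98
take 2 rows with largest refund:
  customer  qty  refund
4     Omar    4      98
0     Ravi    4      53
add column refund_minus_qty = t['refund'] - t['qty']:
  customer  qty  refund  refund_minus_qty
4     Omar    4      98                94
0     Ravi    4      53                49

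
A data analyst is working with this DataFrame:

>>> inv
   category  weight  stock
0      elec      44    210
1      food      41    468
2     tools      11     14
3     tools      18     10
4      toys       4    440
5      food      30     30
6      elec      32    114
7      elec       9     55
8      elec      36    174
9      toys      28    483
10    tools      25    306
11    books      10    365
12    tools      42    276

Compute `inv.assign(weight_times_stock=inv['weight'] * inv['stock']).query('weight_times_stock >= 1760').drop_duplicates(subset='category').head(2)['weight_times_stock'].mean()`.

add column weight_times_stock = inv['weight'] * inv['stock']:
   category  weight  stock  weight_times_stock
0      elec      44    210                9240
1      food      41    468               19188
2     tools      11     14                 154
3     tools      18     10                 180
4      toys       4    440                1760
5      food      30     30                 900
6      elec      32    114                3648
7      elec       9     55                 495
8      elec      36    174                6264
9      toys      28    483               13524
10    tools      25    306                7650
11    books      10    365                3650
12    tools      42    276               11592
filter rows where weight_times_stock >= 1760:
   category  weight  stock  weight_times_stock
0      elec      44    210                9240
1      food      41    468               19188
4      toys       4    440                1760
6      elec      32    114                3648
8      elec      36    174                6264
9      toys      28    483               13524
10    tools      25    306                7650
11    books      10    365                3650
12    tools      42    276               11592
drop duplicate category (keep=first):
   category  weight  stock  weight_times_stock
0      elec      44    210                9240
1      food      41    468               19188
4      toys       4    440                1760
10    tools      25    306                7650
11    books      10    365                3650
take first 2 rows:
  category  weight  stock  weight_times_stock
0     elec      44    210                9240
1     food      41    468               19188
mean of column 'weight_times_stock' → 14214.0

14214.0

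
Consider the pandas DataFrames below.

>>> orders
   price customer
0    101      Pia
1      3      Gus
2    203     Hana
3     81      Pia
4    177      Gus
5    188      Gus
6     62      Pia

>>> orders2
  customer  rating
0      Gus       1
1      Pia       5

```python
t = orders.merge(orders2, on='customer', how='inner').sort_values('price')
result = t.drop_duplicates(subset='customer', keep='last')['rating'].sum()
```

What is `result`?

6

merge on 'customer' (how='inner') → 6 rows:
   price customer  rating
0    101      Pia       5
1      3      Gus       1
2     81      Pia       5
3    177      Gus       1
4    188      Gus       1
5     62      Pia       5
sort by price:
   price customer  rating
1      3      Gus       1
5     62      Pia       5
2     81      Pia       5
0    101      Pia       5
3    177      Gus       1
4    188      Gus       1
drop duplicate customer (keep=last):
   price customer  rating
0    101      Pia       5
4    188      Gus       1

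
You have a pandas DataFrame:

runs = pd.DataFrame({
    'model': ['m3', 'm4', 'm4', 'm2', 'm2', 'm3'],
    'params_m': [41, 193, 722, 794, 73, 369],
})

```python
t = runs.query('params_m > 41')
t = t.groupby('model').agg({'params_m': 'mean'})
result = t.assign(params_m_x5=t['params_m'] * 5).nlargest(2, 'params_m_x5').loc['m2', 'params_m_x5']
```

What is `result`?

2167.5

filter rows where params_m > 41:
  model  params_m
1    m4       193
2    m4       722
3    m2       794
4    m2        73
5    m3       369
group by model, mean of params_m:
       params_m
model          
m2        433.5
m3        369.0
m4        457.5
add column params_m_x5 = t['params_m'] * 5:
       params_m  params_m_x5
model                       
m2        433.5       2167.5
m3        369.0       1845.0
m4        457.5       2287.5
take 2 rows with largest params_m_x5:
       params_m  params_m_x5
model                       
m4        457.5       2287.5
m2        433.5       2167.5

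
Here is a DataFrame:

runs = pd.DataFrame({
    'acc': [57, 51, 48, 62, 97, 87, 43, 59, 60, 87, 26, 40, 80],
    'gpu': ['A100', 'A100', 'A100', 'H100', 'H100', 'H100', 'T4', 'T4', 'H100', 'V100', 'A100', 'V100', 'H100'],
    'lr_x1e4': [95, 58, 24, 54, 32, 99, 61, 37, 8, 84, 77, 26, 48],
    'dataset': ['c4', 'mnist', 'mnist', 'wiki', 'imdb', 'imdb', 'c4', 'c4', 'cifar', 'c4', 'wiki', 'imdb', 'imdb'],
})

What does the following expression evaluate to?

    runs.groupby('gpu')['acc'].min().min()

26

group by gpu, min of acc:
gpu
A100    26
H100    60
T4      43
V100    40
Name: acc, dtype: int64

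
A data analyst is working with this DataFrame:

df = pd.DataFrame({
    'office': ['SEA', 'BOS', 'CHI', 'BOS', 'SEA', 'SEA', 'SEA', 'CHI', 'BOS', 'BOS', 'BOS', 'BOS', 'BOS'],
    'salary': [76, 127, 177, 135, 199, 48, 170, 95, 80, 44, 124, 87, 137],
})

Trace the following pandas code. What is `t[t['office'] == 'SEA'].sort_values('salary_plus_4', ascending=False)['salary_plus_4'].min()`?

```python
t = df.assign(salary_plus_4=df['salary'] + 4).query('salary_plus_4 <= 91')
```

52

add column salary_plus_4 = df['salary'] + 4:
   office  salary  salary_plus_4
0     SEA      76             80
1     BOS     127            131
2     CHI     177            181
3     BOS     135            139
4     SEA     199            203
5     SEA      48             52
6     SEA     170            174
7     CHI      95             99
8     BOS      80             84
9     BOS      44             48
10    BOS     124            128
11    BOS      87             91
12    BOS     137            141
filter rows where salary_plus_4 <= 91:
   office  salary  salary_plus_4
0     SEA      76             80
5     SEA      48             52
8     BOS      80             84
9     BOS      44             48
11    BOS      87             91
filter rows where office == 'SEA':
  office  salary  salary_plus_4
0    SEA      76             80
5    SEA      48             52
sort by salary_plus_4 descending:
  office  salary  salary_plus_4
0    SEA      76             80
5    SEA      48             52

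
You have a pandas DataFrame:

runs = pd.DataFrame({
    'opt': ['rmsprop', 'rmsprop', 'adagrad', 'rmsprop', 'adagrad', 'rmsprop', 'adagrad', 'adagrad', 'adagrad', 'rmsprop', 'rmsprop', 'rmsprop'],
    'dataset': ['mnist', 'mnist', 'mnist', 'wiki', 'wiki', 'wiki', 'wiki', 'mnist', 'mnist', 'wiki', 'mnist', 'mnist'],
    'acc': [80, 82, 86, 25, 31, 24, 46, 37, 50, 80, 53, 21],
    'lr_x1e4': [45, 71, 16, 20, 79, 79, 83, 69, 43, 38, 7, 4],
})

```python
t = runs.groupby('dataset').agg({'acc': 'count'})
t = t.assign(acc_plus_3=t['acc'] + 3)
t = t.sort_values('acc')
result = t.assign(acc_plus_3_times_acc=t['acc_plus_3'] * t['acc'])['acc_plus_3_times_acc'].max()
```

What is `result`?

group by dataset, count of acc:
         acc
dataset     
mnist      7
wiki       5
add column acc_plus_3 = t['acc'] + 3:
         acc  acc_plus_3
dataset                 
mnist      7          10
wiki       5           8
sort by acc:
         acc  acc_plus_3
dataset                 
wiki       5           8
mnist      7          10
add column acc_plus_3_times_acc = t['acc_plus_3'] * t['acc']:
         acc  acc_plus_3  acc_plus_3_times_acc
dataset                                       
wiki       5           8                    40
mnist      7          10                    70
So max() = 70.

70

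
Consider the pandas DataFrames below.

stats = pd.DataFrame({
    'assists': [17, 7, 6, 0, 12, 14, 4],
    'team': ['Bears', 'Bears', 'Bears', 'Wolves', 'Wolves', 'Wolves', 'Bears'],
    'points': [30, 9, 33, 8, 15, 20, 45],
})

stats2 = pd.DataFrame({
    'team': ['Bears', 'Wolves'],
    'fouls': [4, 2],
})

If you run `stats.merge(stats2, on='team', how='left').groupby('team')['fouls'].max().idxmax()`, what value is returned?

merge on 'team' (how='left') → 7 rows:
   assists    team  points  fouls
0       17   Bears      30      4
1        7   Bears       9      4
2        6   Bears      33      4
3        0  Wolves       8      2
4       12  Wolves      15      2
5       14  Wolves      20      2
6        4   Bears      45      4
group by team, max of fouls:
team
Bears     4
Wolves    2
Name: fouls, dtype: int64
The label with the largest value is Bears.

Bears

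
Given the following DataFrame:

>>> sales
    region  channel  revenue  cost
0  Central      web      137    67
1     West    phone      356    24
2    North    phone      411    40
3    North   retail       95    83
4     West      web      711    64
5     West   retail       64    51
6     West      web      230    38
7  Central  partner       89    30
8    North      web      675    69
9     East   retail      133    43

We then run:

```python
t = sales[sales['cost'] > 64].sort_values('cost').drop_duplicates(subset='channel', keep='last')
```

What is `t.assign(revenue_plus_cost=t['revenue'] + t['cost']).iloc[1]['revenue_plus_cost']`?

178

filter rows where cost > 64:
    region channel  revenue  cost
0  Central     web      137    67
3    North  retail       95    83
8    North     web      675    69
sort by cost:
    region channel  revenue  cost
0  Central     web      137    67
8    North     web      675    69
3    North  retail       95    83
drop duplicate channel (keep=last):
  region channel  revenue  cost
8  North     web      675    69
3  North  retail       95    83
add column revenue_plus_cost = t['revenue'] + t['cost']:
  region channel  revenue  cost  revenue_plus_cost
8  North     web      675    69                744
3  North  retail       95    83                178
Finally, value at position 1, column 'revenue_plus_cost' = 178.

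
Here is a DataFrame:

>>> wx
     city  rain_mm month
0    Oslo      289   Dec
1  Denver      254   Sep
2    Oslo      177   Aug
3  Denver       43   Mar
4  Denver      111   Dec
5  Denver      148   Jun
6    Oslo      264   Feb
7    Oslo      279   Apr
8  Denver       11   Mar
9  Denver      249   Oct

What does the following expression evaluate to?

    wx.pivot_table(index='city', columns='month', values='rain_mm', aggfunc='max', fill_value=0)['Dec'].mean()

pivot: rows=city, cols=month, max(rain_mm):
month   Apr  Aug  Dec  Feb  Jun  Mar  Oct  Sep
city                                          
Denver    0    0  111    0  148   43  249  254
Oslo    279  177  289  264    0    0    0    0

200.0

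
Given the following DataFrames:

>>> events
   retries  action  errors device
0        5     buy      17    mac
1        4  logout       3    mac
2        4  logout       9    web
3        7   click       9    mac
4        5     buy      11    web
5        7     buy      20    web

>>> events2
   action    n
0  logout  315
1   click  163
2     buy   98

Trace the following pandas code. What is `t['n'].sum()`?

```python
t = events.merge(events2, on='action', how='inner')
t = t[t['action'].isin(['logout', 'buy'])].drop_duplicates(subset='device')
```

merge on 'action' (how='inner') → 6 rows:
   retries  action  errors device    n
0        5     buy      17    mac   98
1        4  logout       3    mac  315
2        4  logout       9    web  315
3        7   click       9    mac  163
4        5     buy      11    web   98
5        7     buy      20    web   98
filter rows where action in ['logout', 'buy']:
   retries  action  errors device    n
0        5     buy      17    mac   98
1        4  logout       3    mac  315
2        4  logout       9    web  315
4        5     buy      11    web   98
5        7     buy      20    web   98
drop duplicate device (keep=first):
   retries  action  errors device    n
0        5     buy      17    mac   98
2        4  logout       9    web  315

413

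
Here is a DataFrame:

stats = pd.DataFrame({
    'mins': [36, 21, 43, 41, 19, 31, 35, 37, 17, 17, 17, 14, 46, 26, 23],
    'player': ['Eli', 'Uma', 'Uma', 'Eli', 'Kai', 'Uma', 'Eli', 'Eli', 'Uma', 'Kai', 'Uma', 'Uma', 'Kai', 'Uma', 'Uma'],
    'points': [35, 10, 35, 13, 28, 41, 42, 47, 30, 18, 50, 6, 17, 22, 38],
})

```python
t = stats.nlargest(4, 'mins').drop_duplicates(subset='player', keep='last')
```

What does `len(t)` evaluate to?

3

take 4 rows with largest mins:
    mins player  points
12    46    Kai      17
2     43    Uma      35
3     41    Eli      13
7     37    Eli      47
drop duplicate player (keep=last):
    mins player  points
12    46    Kai      17
2     43    Uma      35
7     37    Eli      47
Hence 3.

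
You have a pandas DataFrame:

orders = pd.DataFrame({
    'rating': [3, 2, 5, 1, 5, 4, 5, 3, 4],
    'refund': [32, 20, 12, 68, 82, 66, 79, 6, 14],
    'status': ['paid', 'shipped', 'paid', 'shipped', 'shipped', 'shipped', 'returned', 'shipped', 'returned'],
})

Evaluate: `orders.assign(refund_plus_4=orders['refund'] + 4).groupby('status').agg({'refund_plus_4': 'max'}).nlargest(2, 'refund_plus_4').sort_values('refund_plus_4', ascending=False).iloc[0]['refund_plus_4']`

86

add column refund_plus_4 = orders['refund'] + 4:
   rating  refund    status  refund_plus_4
0       3      32      paid             36
1       2      20   shipped             24
2       5      12      paid             16
3       1      68   shipped             72
4       5      82   shipped             86
5       4      66   shipped             70
6       5      79  returned             83
7       3       6   shipped             10
8       4      14  returned             18
group by status, max of refund_plus_4:
          refund_plus_4
status                 
paid                 36
returned             83
shipped              86
take 2 rows with largest refund_plus_4:
          refund_plus_4
status                 
shipped              86
returned             83
sort by refund_plus_4 descending:
          refund_plus_4
status                 
shipped              86
returned             83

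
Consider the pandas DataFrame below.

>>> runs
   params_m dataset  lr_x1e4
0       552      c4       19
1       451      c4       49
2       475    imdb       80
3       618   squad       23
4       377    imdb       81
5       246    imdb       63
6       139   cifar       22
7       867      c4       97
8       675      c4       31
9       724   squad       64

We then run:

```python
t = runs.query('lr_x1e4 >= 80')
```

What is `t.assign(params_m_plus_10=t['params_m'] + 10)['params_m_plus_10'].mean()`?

filter rows where lr_x1e4 >= 80:
   params_m dataset  lr_x1e4
2       475    imdb       80
4       377    imdb       81
7       867      c4       97
add column params_m_plus_10 = t['params_m'] + 10:
   params_m dataset  lr_x1e4  params_m_plus_10
2       475    imdb       80               485
4       377    imdb       81               387
7       867      c4       97               877

583.0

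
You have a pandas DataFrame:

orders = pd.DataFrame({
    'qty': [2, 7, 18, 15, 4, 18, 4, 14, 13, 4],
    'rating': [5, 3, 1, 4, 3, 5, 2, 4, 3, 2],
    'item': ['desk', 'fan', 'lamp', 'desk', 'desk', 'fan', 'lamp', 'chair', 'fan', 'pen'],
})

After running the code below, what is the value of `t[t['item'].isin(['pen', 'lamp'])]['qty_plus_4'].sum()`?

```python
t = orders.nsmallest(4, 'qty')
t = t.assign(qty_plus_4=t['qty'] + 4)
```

take 4 rows with smallest qty:
   qty  rating  item
0    2       5  desk
4    4       3  desk
6    4       2  lamp
9    4       2   pen
add column qty_plus_4 = t['qty'] + 4:
   qty  rating  item  qty_plus_4
0    2       5  desk           6
4    4       3  desk           8
6    4       2  lamp           8
9    4       2   pen           8
filter rows where item in ['pen', 'lamp']:
   qty  rating  item  qty_plus_4
6    4       2  lamp           8
9    4       2   pen           8
Then the sum of column 'qty_plus_4': 16

16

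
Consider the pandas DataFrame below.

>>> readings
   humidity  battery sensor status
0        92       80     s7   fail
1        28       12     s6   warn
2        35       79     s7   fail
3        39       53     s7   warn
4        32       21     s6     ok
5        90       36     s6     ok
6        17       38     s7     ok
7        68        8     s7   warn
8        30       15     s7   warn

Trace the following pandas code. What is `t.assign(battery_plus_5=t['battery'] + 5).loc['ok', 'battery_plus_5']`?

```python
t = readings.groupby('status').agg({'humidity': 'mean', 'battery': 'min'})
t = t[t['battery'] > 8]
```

group by status: mean(humidity), min(battery):
         humidity  battery
status                    
fail    63.500000       79
ok      46.333333       21
warn    41.250000        8
filter rows where battery > 8:
         humidity  battery
status                    
fail    63.500000       79
ok      46.333333       21
add column battery_plus_5 = t['battery'] + 5:
         humidity  battery  battery_plus_5
status                                    
fail    63.500000       79              84
ok      46.333333       21              26

26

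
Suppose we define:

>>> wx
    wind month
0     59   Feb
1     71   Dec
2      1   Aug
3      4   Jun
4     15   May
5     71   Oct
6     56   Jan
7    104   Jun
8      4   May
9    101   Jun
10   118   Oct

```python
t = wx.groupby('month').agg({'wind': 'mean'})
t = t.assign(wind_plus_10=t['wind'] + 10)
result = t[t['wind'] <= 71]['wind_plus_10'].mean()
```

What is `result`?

54.3611111111

group by month, mean of wind:
            wind
month           
Aug     1.000000
Dec    71.000000
Feb    59.000000
Jan    56.000000
Jun    69.666667
May     9.500000
Oct    94.500000
add column wind_plus_10 = t['wind'] + 10:
            wind  wind_plus_10
month                         
Aug     1.000000     11.000000
Dec    71.000000     81.000000
Feb    59.000000     69.000000
Jan    56.000000     66.000000
Jun    69.666667     79.666667
May     9.500000     19.500000
Oct    94.500000    104.500000
filter rows where wind <= 71:
            wind  wind_plus_10
month                         
Aug     1.000000     11.000000
Dec    71.000000     81.000000
Feb    59.000000     69.000000
Jan    56.000000     66.000000
Jun    69.666667     79.666667
May     9.500000     19.500000
Hence 54.3611111111.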